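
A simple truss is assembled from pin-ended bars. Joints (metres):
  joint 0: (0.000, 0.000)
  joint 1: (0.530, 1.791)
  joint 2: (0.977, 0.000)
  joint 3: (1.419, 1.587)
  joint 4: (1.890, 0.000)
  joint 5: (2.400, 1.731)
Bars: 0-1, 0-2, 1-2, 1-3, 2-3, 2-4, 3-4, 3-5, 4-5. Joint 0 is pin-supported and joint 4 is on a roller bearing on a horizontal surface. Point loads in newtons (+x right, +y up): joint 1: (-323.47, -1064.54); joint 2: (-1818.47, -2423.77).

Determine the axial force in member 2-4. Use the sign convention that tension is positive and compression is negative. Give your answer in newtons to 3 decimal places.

N=6 nodes, M=9 members, R=3 reactions → 2N=12, M+R=12
member 0 (0-1): L=1.8678, (cx,cy)=(0.2838,0.9589)
member 1 (0-2): L=0.9770, (cx,cy)=(1.0000,0.0000)
member 2 (1-2): L=1.8459, (cx,cy)=(0.2422,-0.9702)
member 3 (1-3): L=0.9121, (cx,cy)=(0.9747,-0.2237)
member 4 (2-3): L=1.6474, (cx,cy)=(0.2683,0.9633)
member 5 (2-4): L=0.9130, (cx,cy)=(1.0000,0.0000)
member 6 (3-4): L=1.6554, (cx,cy)=(0.2845,-0.9587)
member 7 (3-5): L=0.9915, (cx,cy)=(0.9894,0.1452)
member 8 (4-5): L=1.8046, (cx,cy)=(0.2826,0.9592)
solve A·x = −loads:
  F[0-1] = -2339.5591 N (compression)
  F[0-2] = -1478.0663 N (compression)
  F[1-2] = +1374.2267 N (tension)
  F[1-3] = -690.6735 N (compression)
  F[2-3] = +1131.9457 N (tension)
  F[2-4] = +369.4747 N (tension)
  F[3-4] = -1298.5885 N (compression)
  F[3-5] = -0.0000 N (compression)
  F[4-5] = +0.0000 N (tension)
  Rx@0 = +2141.9400 N
  Ry@0 = +2243.3922 N
  Ry@4 = +1244.9178 N

369.475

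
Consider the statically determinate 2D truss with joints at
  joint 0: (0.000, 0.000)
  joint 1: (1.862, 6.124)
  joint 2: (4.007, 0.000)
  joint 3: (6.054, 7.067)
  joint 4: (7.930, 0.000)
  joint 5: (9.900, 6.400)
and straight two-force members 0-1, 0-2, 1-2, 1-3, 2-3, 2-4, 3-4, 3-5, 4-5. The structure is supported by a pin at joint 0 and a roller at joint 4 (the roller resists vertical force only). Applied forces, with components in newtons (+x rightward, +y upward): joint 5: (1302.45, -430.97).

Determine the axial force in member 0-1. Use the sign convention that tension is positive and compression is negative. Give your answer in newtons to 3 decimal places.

N=6 nodes, M=9 members, R=3 reactions → 2N=12, M+R=12
member 0 (0-1): L=6.4008, (cx,cy)=(0.2909,0.9568)
member 1 (0-2): L=4.0070, (cx,cy)=(1.0000,0.0000)
member 2 (1-2): L=6.4888, (cx,cy)=(0.3306,-0.9438)
member 3 (1-3): L=4.2968, (cx,cy)=(0.9756,0.2195)
member 4 (2-3): L=7.3575, (cx,cy)=(0.2782,0.9605)
member 5 (2-4): L=3.9230, (cx,cy)=(1.0000,0.0000)
member 6 (3-4): L=7.3118, (cx,cy)=(0.2566,-0.9665)
member 7 (3-5): L=3.9034, (cx,cy)=(0.9853,-0.1709)
member 8 (4-5): L=6.6963, (cx,cy)=(0.2942,0.9557)
solve A·x = −loads:
  F[0-1] = +1210.5741 N (tension)
  F[0-2] = +950.2934 N (tension)
  F[1-2] = -1059.7739 N (compression)
  F[1-3] = +720.0410 N (tension)
  F[2-3] = +1041.3084 N (tension)
  F[2-4] = +310.2512 N (tension)
  F[3-4] = -1442.7918 N (compression)
  F[3-5] = +1382.7164 N (tension)
  F[4-5] = -203.7115 N (compression)
  Rx@0 = -1302.4500 N
  Ry@0 = -1158.2208 N
  Ry@4 = +1589.1908 N

1210.574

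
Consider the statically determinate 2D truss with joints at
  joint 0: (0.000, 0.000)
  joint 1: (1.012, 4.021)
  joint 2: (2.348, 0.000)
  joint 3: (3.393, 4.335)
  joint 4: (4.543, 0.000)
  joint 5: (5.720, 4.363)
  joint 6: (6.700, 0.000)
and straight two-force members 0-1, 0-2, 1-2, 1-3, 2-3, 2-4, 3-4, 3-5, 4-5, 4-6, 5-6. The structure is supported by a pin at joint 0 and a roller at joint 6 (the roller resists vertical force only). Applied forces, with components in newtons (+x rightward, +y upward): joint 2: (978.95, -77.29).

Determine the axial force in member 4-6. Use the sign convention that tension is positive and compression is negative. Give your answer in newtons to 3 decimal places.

N=7 nodes, M=11 members, R=3 reactions → 2N=14, M+R=14
member 0 (0-1): L=4.1464, (cx,cy)=(0.2441,0.9698)
member 1 (0-2): L=2.3480, (cx,cy)=(1.0000,0.0000)
member 2 (1-2): L=4.2371, (cx,cy)=(0.3153,-0.9490)
member 3 (1-3): L=2.4016, (cx,cy)=(0.9914,0.1307)
member 4 (2-3): L=4.4592, (cx,cy)=(0.2343,0.9722)
member 5 (2-4): L=2.1950, (cx,cy)=(1.0000,0.0000)
member 6 (3-4): L=4.4849, (cx,cy)=(0.2564,-0.9666)
member 7 (3-5): L=2.3272, (cx,cy)=(0.9999,0.0120)
member 8 (4-5): L=4.5190, (cx,cy)=(0.2605,0.9655)
member 9 (4-6): L=2.1570, (cx,cy)=(1.0000,0.0000)
member 10 (5-6): L=4.4717, (cx,cy)=(0.2192,-0.9757)
solve A·x = −loads:
  F[0-1] = -51.7695 N (compression)
  F[0-2] = +991.5852 N (tension)
  F[1-2] = +48.9996 N (tension)
  F[1-3] = -28.3283 N (compression)
  F[2-3] = +31.6719 N (tension)
  F[2-4] = +20.6629 N (tension)
  F[3-4] = -28.1902 N (compression)
  F[3-5] = -13.4355 N (compression)
  F[4-5] = +28.2218 N (tension)
  F[4-6] = +6.0840 N (tension)
  F[5-6] = -27.7610 N (compression)
  Rx@0 = -978.9500 N
  Ry@0 = +50.2039 N
  Ry@6 = +27.0861 N

6.084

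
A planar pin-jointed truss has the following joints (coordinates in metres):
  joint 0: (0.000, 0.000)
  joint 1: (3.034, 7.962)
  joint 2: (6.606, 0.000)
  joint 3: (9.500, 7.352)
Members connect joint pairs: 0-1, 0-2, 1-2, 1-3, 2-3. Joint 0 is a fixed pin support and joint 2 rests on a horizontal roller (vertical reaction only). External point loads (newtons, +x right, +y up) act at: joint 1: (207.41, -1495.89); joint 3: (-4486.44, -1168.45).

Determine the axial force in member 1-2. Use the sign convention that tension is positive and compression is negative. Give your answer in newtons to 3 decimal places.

4285.940

N=4 nodes, M=5 members, R=3 reactions → 2N=8, M+R=8
member 0 (0-1): L=8.5205, (cx,cy)=(0.3561,0.9345)
member 1 (0-2): L=6.6060, (cx,cy)=(1.0000,0.0000)
member 2 (1-2): L=8.7265, (cx,cy)=(0.4093,-0.9124)
member 3 (1-3): L=6.4947, (cx,cy)=(0.9956,-0.0939)
member 4 (2-3): L=7.9011, (cx,cy)=(0.3663,0.9305)
solve A·x = −loads:
  F[0-1] = -5393.6023 N (compression)
  F[0-2] = -2358.4590 N (compression)
  F[1-2] = +4285.9402 N (tension)
  F[1-3] = -3899.5645 N (compression)
  F[2-3] = -1649.3270 N (compression)
  Rx@0 = +4279.0300 N
  Ry@0 = +5040.0747 N
  Ry@2 = -2375.7347 N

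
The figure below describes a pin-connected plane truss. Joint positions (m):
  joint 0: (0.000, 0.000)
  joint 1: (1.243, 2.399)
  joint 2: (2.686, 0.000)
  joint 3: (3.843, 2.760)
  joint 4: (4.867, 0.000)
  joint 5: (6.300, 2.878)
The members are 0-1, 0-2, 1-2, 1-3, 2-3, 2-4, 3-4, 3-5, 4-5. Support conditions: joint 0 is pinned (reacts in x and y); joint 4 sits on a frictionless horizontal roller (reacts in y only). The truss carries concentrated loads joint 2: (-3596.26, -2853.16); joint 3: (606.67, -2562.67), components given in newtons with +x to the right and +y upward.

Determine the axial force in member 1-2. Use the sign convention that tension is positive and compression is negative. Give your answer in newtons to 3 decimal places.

1473.015

N=6 nodes, M=9 members, R=3 reactions → 2N=12, M+R=12
member 0 (0-1): L=2.7019, (cx,cy)=(0.4600,0.8879)
member 1 (0-2): L=2.6860, (cx,cy)=(1.0000,0.0000)
member 2 (1-2): L=2.7995, (cx,cy)=(0.5154,-0.8569)
member 3 (1-3): L=2.6249, (cx,cy)=(0.9905,0.1375)
member 4 (2-3): L=2.9927, (cx,cy)=(0.3866,0.9222)
member 5 (2-4): L=2.1810, (cx,cy)=(1.0000,0.0000)
member 6 (3-4): L=2.9438, (cx,cy)=(0.3478,-0.9376)
member 7 (3-5): L=2.4598, (cx,cy)=(0.9988,0.0480)
member 8 (4-5): L=3.2150, (cx,cy)=(0.4457,0.8952)
solve A·x = −loads:
  F[0-1] = -1659.7713 N (compression)
  F[0-2] = -2226.0171 N (compression)
  F[1-2] = +1473.0149 N (tension)
  F[1-3] = -1537.4338 N (compression)
  F[2-3] = +1725.0272 N (tension)
  F[2-4] = +1462.5867 N (tension)
  F[3-4] = -4204.7038 N (compression)
  F[3-5] = +0.0000 N (tension)
  F[4-5] = +0.0000 N (tension)
  Rx@0 = +2989.5900 N
  Ry@0 = +1473.7018 N
  Ry@4 = +3942.1282 N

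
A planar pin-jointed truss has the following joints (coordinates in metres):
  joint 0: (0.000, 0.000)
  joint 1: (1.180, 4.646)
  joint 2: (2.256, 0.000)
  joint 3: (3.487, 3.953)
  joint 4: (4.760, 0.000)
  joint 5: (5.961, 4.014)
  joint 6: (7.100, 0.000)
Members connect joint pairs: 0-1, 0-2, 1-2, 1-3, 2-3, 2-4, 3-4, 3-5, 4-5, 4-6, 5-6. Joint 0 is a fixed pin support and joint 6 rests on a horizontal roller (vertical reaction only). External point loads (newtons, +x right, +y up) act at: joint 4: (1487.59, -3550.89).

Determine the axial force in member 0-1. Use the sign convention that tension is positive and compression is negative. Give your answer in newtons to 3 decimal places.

N=7 nodes, M=11 members, R=3 reactions → 2N=14, M+R=14
member 0 (0-1): L=4.7935, (cx,cy)=(0.2462,0.9692)
member 1 (0-2): L=2.2560, (cx,cy)=(1.0000,0.0000)
member 2 (1-2): L=4.7690, (cx,cy)=(0.2256,-0.9742)
member 3 (1-3): L=2.4088, (cx,cy)=(0.9577,-0.2877)
member 4 (2-3): L=4.1402, (cx,cy)=(0.2973,0.9548)
member 5 (2-4): L=2.5040, (cx,cy)=(1.0000,0.0000)
member 6 (3-4): L=4.1529, (cx,cy)=(0.3065,-0.9519)
member 7 (3-5): L=2.4748, (cx,cy)=(0.9997,0.0246)
member 8 (4-5): L=4.1898, (cx,cy)=(0.2866,0.9580)
member 9 (4-6): L=2.3400, (cx,cy)=(1.0000,0.0000)
member 10 (5-6): L=4.1725, (cx,cy)=(0.2730,-0.9620)
solve A·x = −loads:
  F[0-1] = -1207.4494 N (compression)
  F[0-2] = +1784.8233 N (tension)
  F[1-2] = +1389.5914 N (tension)
  F[1-3] = -637.7208 N (compression)
  F[2-3] = -1417.8818 N (compression)
  F[2-4] = +2519.9231 N (tension)
  F[3-4] = +1193.2641 N (tension)
  F[3-5] = -1398.5309 N (compression)
  F[4-5] = +2520.8535 N (tension)
  F[4-6] = +675.5106 N (tension)
  F[5-6] = -2474.5818 N (compression)
  Rx@0 = -1487.5900 N
  Ry@0 = +1170.2933 N
  Ry@6 = +2380.5967 N

-1207.449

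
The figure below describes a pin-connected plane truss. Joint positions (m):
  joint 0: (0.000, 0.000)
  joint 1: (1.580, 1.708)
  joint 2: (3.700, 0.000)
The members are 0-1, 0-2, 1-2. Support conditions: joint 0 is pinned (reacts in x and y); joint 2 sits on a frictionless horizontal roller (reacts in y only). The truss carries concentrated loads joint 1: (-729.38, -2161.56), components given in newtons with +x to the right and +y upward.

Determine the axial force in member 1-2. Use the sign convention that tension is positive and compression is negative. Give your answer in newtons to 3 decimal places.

N=3 nodes, M=3 members, R=3 reactions → 2N=6, M+R=6
member 0 (0-1): L=2.3267, (cx,cy)=(0.6791,0.7341)
member 1 (0-2): L=3.7000, (cx,cy)=(1.0000,0.0000)
member 2 (1-2): L=2.7224, (cx,cy)=(0.7787,-0.6274)
solve A·x = −loads:
  F[0-1] = -2145.8387 N (compression)
  F[0-2] = +727.7843 N (tension)
  F[1-2] = -934.5976 N (compression)
  Rx@0 = +729.3800 N
  Ry@0 = +1575.2130 N
  Ry@2 = +586.3470 N

-934.598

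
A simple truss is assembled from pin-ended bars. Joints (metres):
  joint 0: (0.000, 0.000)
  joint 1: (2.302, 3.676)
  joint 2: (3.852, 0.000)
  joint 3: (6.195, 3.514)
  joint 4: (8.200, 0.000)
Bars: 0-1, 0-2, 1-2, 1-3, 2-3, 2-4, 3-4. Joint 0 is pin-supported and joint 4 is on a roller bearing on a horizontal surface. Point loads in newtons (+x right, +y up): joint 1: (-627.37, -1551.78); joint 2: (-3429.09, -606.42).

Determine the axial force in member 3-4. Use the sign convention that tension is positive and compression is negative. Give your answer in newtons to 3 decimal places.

N=5 nodes, M=7 members, R=3 reactions → 2N=10, M+R=10
member 0 (0-1): L=4.3373, (cx,cy)=(0.5307,0.8475)
member 1 (0-2): L=3.8520, (cx,cy)=(1.0000,0.0000)
member 2 (1-2): L=3.9894, (cx,cy)=(0.3885,-0.9214)
member 3 (1-3): L=3.8964, (cx,cy)=(0.9991,-0.0416)
member 4 (2-3): L=4.2235, (cx,cy)=(0.5548,0.8320)
member 5 (2-4): L=4.3480, (cx,cy)=(1.0000,0.0000)
member 6 (3-4): L=4.0458, (cx,cy)=(0.4956,-0.8686)
solve A·x = −loads:
  F[0-1] = -2028.1744 N (compression)
  F[0-2] = -2980.0170 N (compression)
  F[1-2] = +205.2974 N (tension)
  F[1-3] = -529.2944 N (compression)
  F[2-3] = +501.4957 N (tension)
  F[2-4] = +250.6295 N (tension)
  F[3-4] = -505.7299 N (compression)
  Rx@0 = +4056.4600 N
  Ry@0 = +1718.9420 N
  Ry@4 = +439.2580 N

-505.730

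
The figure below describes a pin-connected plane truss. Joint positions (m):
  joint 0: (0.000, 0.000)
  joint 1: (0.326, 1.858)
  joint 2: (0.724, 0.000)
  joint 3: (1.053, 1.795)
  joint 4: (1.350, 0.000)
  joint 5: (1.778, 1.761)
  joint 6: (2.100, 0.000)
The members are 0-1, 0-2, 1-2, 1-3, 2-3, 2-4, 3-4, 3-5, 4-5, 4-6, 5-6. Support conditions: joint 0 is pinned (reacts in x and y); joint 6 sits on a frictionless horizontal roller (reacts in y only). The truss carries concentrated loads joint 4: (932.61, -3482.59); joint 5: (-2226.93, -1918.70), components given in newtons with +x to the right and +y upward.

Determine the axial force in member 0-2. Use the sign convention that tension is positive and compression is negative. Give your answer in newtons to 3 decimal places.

-696.813

N=7 nodes, M=11 members, R=3 reactions → 2N=14, M+R=14
member 0 (0-1): L=1.8864, (cx,cy)=(0.1728,0.9850)
member 1 (0-2): L=0.7240, (cx,cy)=(1.0000,0.0000)
member 2 (1-2): L=1.9001, (cx,cy)=(0.2095,-0.9778)
member 3 (1-3): L=0.7297, (cx,cy)=(0.9963,-0.0863)
member 4 (2-3): L=1.8249, (cx,cy)=(0.1803,0.9836)
member 5 (2-4): L=0.6260, (cx,cy)=(1.0000,0.0000)
member 6 (3-4): L=1.8194, (cx,cy)=(0.1632,-0.9866)
member 7 (3-5): L=0.7258, (cx,cy)=(0.9989,-0.0468)
member 8 (4-5): L=1.8123, (cx,cy)=(0.2362,0.9717)
member 9 (4-6): L=0.7500, (cx,cy)=(1.0000,0.0000)
member 10 (5-6): L=1.7902, (cx,cy)=(0.1799,-0.9837)
solve A·x = −loads:
  F[0-1] = -3457.4439 N (compression)
  F[0-2] = -696.8131 N (compression)
  F[1-2] = +3602.5016 N (tension)
  F[1-3] = -1357.1440 N (compression)
  F[2-3] = -3581.2706 N (compression)
  F[2-4] = +703.4015 N (tension)
  F[3-4] = +3574.4185 N (tension)
  F[3-5] = -2584.0471 N (compression)
  F[4-5] = -45.1600 N (compression)
  F[4-6] = +364.9456 N (tension)
  F[5-6] = -2028.9583 N (compression)
  Rx@0 = +1294.3200 N
  Ry@0 = +3405.4227 N
  Ry@6 = +1995.8673 N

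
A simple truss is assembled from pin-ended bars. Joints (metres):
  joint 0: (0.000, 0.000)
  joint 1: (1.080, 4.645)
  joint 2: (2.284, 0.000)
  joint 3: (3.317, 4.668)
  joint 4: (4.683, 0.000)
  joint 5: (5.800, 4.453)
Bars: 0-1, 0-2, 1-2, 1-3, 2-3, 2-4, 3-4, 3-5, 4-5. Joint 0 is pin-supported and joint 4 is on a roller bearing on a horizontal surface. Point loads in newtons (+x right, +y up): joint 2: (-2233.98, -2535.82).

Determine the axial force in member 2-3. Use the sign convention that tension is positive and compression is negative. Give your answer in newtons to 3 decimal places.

1273.404

N=6 nodes, M=9 members, R=3 reactions → 2N=12, M+R=12
member 0 (0-1): L=4.7689, (cx,cy)=(0.2265,0.9740)
member 1 (0-2): L=2.2840, (cx,cy)=(1.0000,0.0000)
member 2 (1-2): L=4.7985, (cx,cy)=(0.2509,-0.9680)
member 3 (1-3): L=2.2371, (cx,cy)=(0.9999,0.0103)
member 4 (2-3): L=4.7809, (cx,cy)=(0.2161,0.9764)
member 5 (2-4): L=2.3990, (cx,cy)=(1.0000,0.0000)
member 6 (3-4): L=4.8638, (cx,cy)=(0.2809,-0.9598)
member 7 (3-5): L=2.4923, (cx,cy)=(0.9963,-0.0863)
member 8 (4-5): L=4.5910, (cx,cy)=(0.2433,0.9700)
solve A·x = −loads:
  F[0-1] = -1333.6970 N (compression)
  F[0-2] = -1931.9413 N (compression)
  F[1-2] = +1335.2093 N (tension)
  F[1-3] = -637.0917 N (compression)
  F[2-3] = +1273.4036 N (tension)
  F[2-4] = +361.9180 N (tension)
  F[3-4] = -1288.6406 N (compression)
  F[3-5] = +0.0000 N (tension)
  F[4-5] = -0.0000 N (compression)
  Rx@0 = +2233.9800 N
  Ry@0 = +1299.0459 N
  Ry@4 = +1236.7741 N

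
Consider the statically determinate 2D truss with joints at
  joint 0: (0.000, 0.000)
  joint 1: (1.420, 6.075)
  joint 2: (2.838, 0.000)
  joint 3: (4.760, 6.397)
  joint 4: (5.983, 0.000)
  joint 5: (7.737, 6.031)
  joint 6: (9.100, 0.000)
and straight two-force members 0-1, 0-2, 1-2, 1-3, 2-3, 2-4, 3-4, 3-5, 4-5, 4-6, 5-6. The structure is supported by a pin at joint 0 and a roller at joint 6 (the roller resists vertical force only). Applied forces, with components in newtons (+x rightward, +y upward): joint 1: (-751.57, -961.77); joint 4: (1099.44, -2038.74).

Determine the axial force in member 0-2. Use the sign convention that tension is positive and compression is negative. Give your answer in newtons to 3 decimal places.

818.106

N=7 nodes, M=11 members, R=3 reactions → 2N=14, M+R=14
member 0 (0-1): L=6.2388, (cx,cy)=(0.2276,0.9738)
member 1 (0-2): L=2.8380, (cx,cy)=(1.0000,0.0000)
member 2 (1-2): L=6.2383, (cx,cy)=(0.2273,-0.9738)
member 3 (1-3): L=3.3555, (cx,cy)=(0.9954,0.0960)
member 4 (2-3): L=6.6795, (cx,cy)=(0.2877,0.9577)
member 5 (2-4): L=3.1450, (cx,cy)=(1.0000,0.0000)
member 6 (3-4): L=6.5129, (cx,cy)=(0.1878,-0.9822)
member 7 (3-5): L=2.9994, (cx,cy)=(0.9925,-0.1220)
member 8 (4-5): L=6.2809, (cx,cy)=(0.2793,0.9602)
member 9 (4-6): L=3.1170, (cx,cy)=(1.0000,0.0000)
member 10 (5-6): L=6.1831, (cx,cy)=(0.2204,-0.9754)
solve A·x = −loads:
  F[0-1] = -2065.9778 N (compression)
  F[0-2] = +818.1064 N (tension)
  F[1-2] = +1081.7145 N (tension)
  F[1-3] = +35.6181 N (tension)
  F[2-3] = -1099.9181 N (compression)
  F[2-4] = +1380.4835 N (tension)
  F[3-4] = +1130.7536 N (tension)
  F[3-5] = -497.0937 N (compression)
  F[4-5] = +966.5557 N (tension)
  F[4-6] = +223.4586 N (tension)
  F[5-6] = -1013.6953 N (compression)
  Rx@0 = -347.8700 N
  Ry@0 = +2011.7510 N
  Ry@6 = +988.7590 N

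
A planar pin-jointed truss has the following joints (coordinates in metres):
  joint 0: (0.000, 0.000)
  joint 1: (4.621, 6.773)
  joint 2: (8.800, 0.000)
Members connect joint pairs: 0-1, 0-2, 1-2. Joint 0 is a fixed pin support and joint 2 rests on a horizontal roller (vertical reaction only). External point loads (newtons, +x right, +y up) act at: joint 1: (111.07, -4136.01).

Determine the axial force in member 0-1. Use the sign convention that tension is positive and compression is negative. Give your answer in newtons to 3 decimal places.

N=3 nodes, M=3 members, R=3 reactions → 2N=6, M+R=6
member 0 (0-1): L=8.1992, (cx,cy)=(0.5636,0.8261)
member 1 (0-2): L=8.8000, (cx,cy)=(1.0000,0.0000)
member 2 (1-2): L=7.9585, (cx,cy)=(0.5251,-0.8510)
solve A·x = −loads:
  F[0-1] = -2274.2433 N (compression)
  F[0-2] = +1392.8116 N (tension)
  F[1-2] = -2652.4713 N (compression)
  Rx@0 = -111.0700 N
  Ry@0 = +1878.6487 N
  Ry@2 = +2257.3613 N

-2274.243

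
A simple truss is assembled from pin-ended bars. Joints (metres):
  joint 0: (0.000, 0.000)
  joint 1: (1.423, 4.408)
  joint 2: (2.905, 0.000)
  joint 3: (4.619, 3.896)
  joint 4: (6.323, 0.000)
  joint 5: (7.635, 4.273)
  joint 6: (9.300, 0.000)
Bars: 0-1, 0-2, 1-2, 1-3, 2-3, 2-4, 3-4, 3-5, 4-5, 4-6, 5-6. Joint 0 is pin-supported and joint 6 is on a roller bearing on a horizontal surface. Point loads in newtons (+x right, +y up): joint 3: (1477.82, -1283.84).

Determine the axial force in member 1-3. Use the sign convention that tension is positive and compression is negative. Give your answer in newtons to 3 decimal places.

N=7 nodes, M=11 members, R=3 reactions → 2N=14, M+R=14
member 0 (0-1): L=4.6320, (cx,cy)=(0.3072,0.9516)
member 1 (0-2): L=2.9050, (cx,cy)=(1.0000,0.0000)
member 2 (1-2): L=4.6505, (cx,cy)=(0.3187,-0.9479)
member 3 (1-3): L=3.2368, (cx,cy)=(0.9874,-0.1582)
member 4 (2-3): L=4.2564, (cx,cy)=(0.4027,0.9153)
member 5 (2-4): L=3.4180, (cx,cy)=(1.0000,0.0000)
member 6 (3-4): L=4.2523, (cx,cy)=(0.4007,-0.9162)
member 7 (3-5): L=3.0395, (cx,cy)=(0.9923,0.1240)
member 8 (4-5): L=4.4699, (cx,cy)=(0.2935,0.9560)
member 9 (4-6): L=2.9770, (cx,cy)=(1.0000,0.0000)
member 10 (5-6): L=4.5859, (cx,cy)=(0.3631,-0.9318)
solve A·x = −loads:
  F[0-1] = -28.4814 N (compression)
  F[0-2] = +1486.5698 N (tension)
  F[1-2] = +31.7858 N (tension)
  F[1-3] = -19.1200 N (compression)
  F[2-3] = -32.9153 N (compression)
  F[2-4] = +1509.9540 N (tension)
  F[3-4] = -1495.9063 N (compression)
  F[3-5] = -917.6000 N (compression)
  F[4-5] = +1433.7004 N (tension)
  F[4-6] = +489.6947 N (tension)
  F[5-6] = -1348.7720 N (compression)
  Rx@0 = -1477.8200 N
  Ry@0 = +27.1041 N
  Ry@6 = +1256.7359 N

-19.120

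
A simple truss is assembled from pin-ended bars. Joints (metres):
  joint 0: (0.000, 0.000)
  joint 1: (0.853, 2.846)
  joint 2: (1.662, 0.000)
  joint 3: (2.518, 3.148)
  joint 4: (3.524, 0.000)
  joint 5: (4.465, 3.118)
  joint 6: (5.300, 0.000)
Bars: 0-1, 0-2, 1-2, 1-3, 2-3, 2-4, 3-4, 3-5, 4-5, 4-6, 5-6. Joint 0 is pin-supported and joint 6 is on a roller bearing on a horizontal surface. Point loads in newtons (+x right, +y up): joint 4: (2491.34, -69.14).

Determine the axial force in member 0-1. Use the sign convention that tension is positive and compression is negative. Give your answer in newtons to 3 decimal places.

-24.187

N=7 nodes, M=11 members, R=3 reactions → 2N=14, M+R=14
member 0 (0-1): L=2.9711, (cx,cy)=(0.2871,0.9579)
member 1 (0-2): L=1.6620, (cx,cy)=(1.0000,0.0000)
member 2 (1-2): L=2.9587, (cx,cy)=(0.2734,-0.9619)
member 3 (1-3): L=1.6922, (cx,cy)=(0.9839,0.1785)
member 4 (2-3): L=3.2623, (cx,cy)=(0.2624,0.9650)
member 5 (2-4): L=1.8620, (cx,cy)=(1.0000,0.0000)
member 6 (3-4): L=3.3048, (cx,cy)=(0.3044,-0.9525)
member 7 (3-5): L=1.9472, (cx,cy)=(0.9999,-0.0154)
member 8 (4-5): L=3.2569, (cx,cy)=(0.2889,0.9574)
member 9 (4-6): L=1.7760, (cx,cy)=(1.0000,0.0000)
member 10 (5-6): L=3.2279, (cx,cy)=(0.2587,-0.9660)
solve A·x = −loads:
  F[0-1] = -24.1867 N (compression)
  F[0-2] = +2498.2840 N (tension)
  F[1-2] = +21.6601 N (tension)
  F[1-3] = -13.0764 N (compression)
  F[2-3] = -21.5912 N (compression)
  F[2-4] = +2509.8718 N (tension)
  F[3-4] = +24.7443 N (tension)
  F[3-5] = -26.0671 N (compression)
  F[4-5] = +47.6000 N (tension)
  F[4-6] = +12.3112 N (tension)
  F[5-6] = -47.5915 N (compression)
  Rx@0 = -2491.3400 N
  Ry@0 = +23.1684 N
  Ry@6 = +45.9716 N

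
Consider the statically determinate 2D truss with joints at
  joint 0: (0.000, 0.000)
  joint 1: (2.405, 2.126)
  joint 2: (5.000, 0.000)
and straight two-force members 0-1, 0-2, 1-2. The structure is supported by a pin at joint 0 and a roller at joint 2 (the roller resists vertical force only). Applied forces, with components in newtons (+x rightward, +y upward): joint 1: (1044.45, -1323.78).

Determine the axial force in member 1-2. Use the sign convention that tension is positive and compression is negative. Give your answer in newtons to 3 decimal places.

-1705.489

N=3 nodes, M=3 members, R=3 reactions → 2N=6, M+R=6
member 0 (0-1): L=3.2100, (cx,cy)=(0.7492,0.6623)
member 1 (0-2): L=5.0000, (cx,cy)=(1.0000,0.0000)
member 2 (1-2): L=3.3547, (cx,cy)=(0.7735,-0.6337)
solve A·x = −loads:
  F[0-1] = -366.8087 N (compression)
  F[0-2] = +1319.2735 N (tension)
  F[1-2] = -1705.4894 N (compression)
  Rx@0 = -1044.4500 N
  Ry@0 = +242.9417 N
  Ry@2 = +1080.8383 N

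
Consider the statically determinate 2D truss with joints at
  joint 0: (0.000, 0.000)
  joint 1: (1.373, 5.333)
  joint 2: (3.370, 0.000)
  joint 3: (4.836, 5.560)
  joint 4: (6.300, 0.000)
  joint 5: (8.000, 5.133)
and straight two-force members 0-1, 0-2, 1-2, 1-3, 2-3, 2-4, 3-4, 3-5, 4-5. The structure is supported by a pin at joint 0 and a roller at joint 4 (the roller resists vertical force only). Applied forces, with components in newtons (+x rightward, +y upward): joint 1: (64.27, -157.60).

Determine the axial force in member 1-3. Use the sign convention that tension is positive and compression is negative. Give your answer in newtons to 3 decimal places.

N=6 nodes, M=9 members, R=3 reactions → 2N=12, M+R=12
member 0 (0-1): L=5.5069, (cx,cy)=(0.2493,0.9684)
member 1 (0-2): L=3.3700, (cx,cy)=(1.0000,0.0000)
member 2 (1-2): L=5.6946, (cx,cy)=(0.3507,-0.9365)
member 3 (1-3): L=3.4704, (cx,cy)=(0.9979,0.0654)
member 4 (2-3): L=5.7500, (cx,cy)=(0.2550,0.9670)
member 5 (2-4): L=2.9300, (cx,cy)=(1.0000,0.0000)
member 6 (3-4): L=5.7495, (cx,cy)=(0.2546,-0.9670)
member 7 (3-5): L=3.1927, (cx,cy)=(0.9910,-0.1337)
member 8 (4-5): L=5.4072, (cx,cy)=(0.3144,0.9493)
solve A·x = −loads:
  F[0-1] = -71.0932 N (compression)
  F[0-2] = +81.9952 N (tension)
  F[1-2] = -98.1015 N (compression)
  F[1-3] = -47.6950 N (compression)
  F[2-3] = +95.0114 N (tension)
  F[2-4] = +23.3692 N (tension)
  F[3-4] = -91.7770 N (compression)
  F[3-5] = -0.0000 N (tension)
  F[4-5] = +0.0000 N (tension)
  Rx@0 = -64.2700 N
  Ry@0 = +68.8481 N
  Ry@4 = +88.7519 N

-47.695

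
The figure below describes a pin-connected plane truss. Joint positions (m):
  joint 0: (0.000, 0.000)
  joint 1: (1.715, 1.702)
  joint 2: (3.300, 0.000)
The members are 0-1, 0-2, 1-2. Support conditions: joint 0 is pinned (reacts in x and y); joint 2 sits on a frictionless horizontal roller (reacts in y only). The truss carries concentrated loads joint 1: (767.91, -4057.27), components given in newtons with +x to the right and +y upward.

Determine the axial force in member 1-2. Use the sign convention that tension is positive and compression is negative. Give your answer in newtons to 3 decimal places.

-3422.469

N=3 nodes, M=3 members, R=3 reactions → 2N=6, M+R=6
member 0 (0-1): L=2.4162, (cx,cy)=(0.7098,0.7044)
member 1 (0-2): L=3.3000, (cx,cy)=(1.0000,0.0000)
member 2 (1-2): L=2.3257, (cx,cy)=(0.6815,-0.7318)
solve A·x = −loads:
  F[0-1] = -2204.1998 N (compression)
  F[0-2] = +2332.4330 N (tension)
  F[1-2] = -3422.4694 N (compression)
  Rx@0 = -767.9100 N
  Ry@0 = +1552.6637 N
  Ry@2 = +2504.6063 N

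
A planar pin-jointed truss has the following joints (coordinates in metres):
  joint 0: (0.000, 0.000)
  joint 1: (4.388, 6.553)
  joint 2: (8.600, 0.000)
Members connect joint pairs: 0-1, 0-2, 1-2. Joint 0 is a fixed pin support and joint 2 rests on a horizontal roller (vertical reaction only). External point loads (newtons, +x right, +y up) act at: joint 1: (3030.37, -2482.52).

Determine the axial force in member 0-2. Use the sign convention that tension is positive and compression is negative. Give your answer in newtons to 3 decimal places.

2298.335

N=3 nodes, M=3 members, R=3 reactions → 2N=6, M+R=6
member 0 (0-1): L=7.8865, (cx,cy)=(0.5564,0.8309)
member 1 (0-2): L=8.6000, (cx,cy)=(1.0000,0.0000)
member 2 (1-2): L=7.7899, (cx,cy)=(0.5407,-0.8412)
solve A·x = −loads:
  F[0-1] = +1315.6715 N (tension)
  F[0-2] = +2298.3354 N (tension)
  F[1-2] = -4250.6728 N (compression)
  Rx@0 = -3030.3700 N
  Ry@0 = -1093.2140 N
  Ry@2 = +3575.7340 N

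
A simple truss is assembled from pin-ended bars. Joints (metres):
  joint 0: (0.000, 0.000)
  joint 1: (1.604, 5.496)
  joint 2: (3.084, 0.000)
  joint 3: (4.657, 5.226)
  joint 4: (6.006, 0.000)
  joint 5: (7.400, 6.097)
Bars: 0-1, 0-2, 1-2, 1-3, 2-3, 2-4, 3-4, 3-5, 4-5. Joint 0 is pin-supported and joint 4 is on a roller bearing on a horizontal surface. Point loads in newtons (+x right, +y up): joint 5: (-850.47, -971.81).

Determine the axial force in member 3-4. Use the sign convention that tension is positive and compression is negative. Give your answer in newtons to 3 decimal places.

436.534

N=6 nodes, M=9 members, R=3 reactions → 2N=12, M+R=12
member 0 (0-1): L=5.7253, (cx,cy)=(0.2802,0.9600)
member 1 (0-2): L=3.0840, (cx,cy)=(1.0000,0.0000)
member 2 (1-2): L=5.6918, (cx,cy)=(0.2600,-0.9656)
member 3 (1-3): L=3.0649, (cx,cy)=(0.9961,-0.0881)
member 4 (2-3): L=5.4576, (cx,cy)=(0.2882,0.9576)
member 5 (2-4): L=2.9220, (cx,cy)=(1.0000,0.0000)
member 6 (3-4): L=5.3973, (cx,cy)=(0.2499,-0.9683)
member 7 (3-5): L=2.8780, (cx,cy)=(0.9531,0.3026)
member 8 (4-5): L=6.2543, (cx,cy)=(0.2229,0.9748)
solve A·x = −loads:
  F[0-1] = -664.4050 N (compression)
  F[0-2] = -664.3296 N (compression)
  F[1-2] = +694.0962 N (tension)
  F[1-3] = -368.0528 N (compression)
  F[2-3] = -699.9230 N (compression)
  F[2-4] = -282.1150 N (compression)
  F[3-4] = +436.5342 N (tension)
  F[3-5] = -710.7961 N (compression)
  F[4-5] = -776.2177 N (compression)
  Rx@0 = +850.4700 N
  Ry@0 = +637.7976 N
  Ry@4 = +334.0124 N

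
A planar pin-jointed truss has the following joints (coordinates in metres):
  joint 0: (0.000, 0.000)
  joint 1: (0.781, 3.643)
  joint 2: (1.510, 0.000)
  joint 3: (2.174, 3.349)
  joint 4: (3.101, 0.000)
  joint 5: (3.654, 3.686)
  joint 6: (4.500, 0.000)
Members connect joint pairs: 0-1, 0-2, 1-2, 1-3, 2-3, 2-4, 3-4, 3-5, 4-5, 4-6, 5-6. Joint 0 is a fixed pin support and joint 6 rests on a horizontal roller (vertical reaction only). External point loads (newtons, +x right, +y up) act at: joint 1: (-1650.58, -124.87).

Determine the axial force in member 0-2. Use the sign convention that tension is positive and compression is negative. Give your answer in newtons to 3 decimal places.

N=7 nodes, M=11 members, R=3 reactions → 2N=14, M+R=14
member 0 (0-1): L=3.7258, (cx,cy)=(0.2096,0.9778)
member 1 (0-2): L=1.5100, (cx,cy)=(1.0000,0.0000)
member 2 (1-2): L=3.7152, (cx,cy)=(0.1962,-0.9806)
member 3 (1-3): L=1.4237, (cx,cy)=(0.9784,-0.2065)
member 4 (2-3): L=3.4142, (cx,cy)=(0.1945,0.9809)
member 5 (2-4): L=1.5910, (cx,cy)=(1.0000,0.0000)
member 6 (3-4): L=3.4749, (cx,cy)=(0.2668,-0.9638)
member 7 (3-5): L=1.5179, (cx,cy)=(0.9750,0.2220)
member 8 (4-5): L=3.7273, (cx,cy)=(0.1484,0.9889)
member 9 (4-6): L=1.3990, (cx,cy)=(1.0000,0.0000)
member 10 (5-6): L=3.7818, (cx,cy)=(0.2237,-0.9747)
solve A·x = −loads:
  F[0-1] = -1472.1412 N (compression)
  F[0-2] = -1341.9887 N (compression)
  F[1-2] = +1098.1569 N (tension)
  F[1-3] = +1151.3251 N (tension)
  F[2-3] = -1097.7695 N (compression)
  F[2-4] = -913.0118 N (compression)
  F[3-4] = +1486.0447 N (tension)
  F[3-5] = +529.8054 N (tension)
  F[4-5] = -1448.2199 N (compression)
  F[4-6] = -301.7150 N (compression)
  F[5-6] = +1348.7443 N (tension)
  Rx@0 = +1650.5800 N
  Ry@0 = +1439.4343 N
  Ry@6 = -1314.5643 N

-1341.989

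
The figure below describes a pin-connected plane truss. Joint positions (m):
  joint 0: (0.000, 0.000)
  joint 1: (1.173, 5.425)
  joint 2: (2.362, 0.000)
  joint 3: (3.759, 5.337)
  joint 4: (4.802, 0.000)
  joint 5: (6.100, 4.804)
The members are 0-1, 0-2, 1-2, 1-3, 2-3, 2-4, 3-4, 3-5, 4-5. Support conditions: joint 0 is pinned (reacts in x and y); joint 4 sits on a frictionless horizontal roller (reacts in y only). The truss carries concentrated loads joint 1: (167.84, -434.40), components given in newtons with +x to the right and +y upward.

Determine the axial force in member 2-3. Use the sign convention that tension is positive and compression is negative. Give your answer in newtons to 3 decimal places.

300.977

N=6 nodes, M=9 members, R=3 reactions → 2N=12, M+R=12
member 0 (0-1): L=5.5504, (cx,cy)=(0.2113,0.9774)
member 1 (0-2): L=2.3620, (cx,cy)=(1.0000,0.0000)
member 2 (1-2): L=5.5538, (cx,cy)=(0.2141,-0.9768)
member 3 (1-3): L=2.5875, (cx,cy)=(0.9994,-0.0340)
member 4 (2-3): L=5.5168, (cx,cy)=(0.2532,0.9674)
member 5 (2-4): L=2.4400, (cx,cy)=(1.0000,0.0000)
member 6 (3-4): L=5.4380, (cx,cy)=(0.1918,-0.9814)
member 7 (3-5): L=2.4009, (cx,cy)=(0.9750,-0.2220)
member 8 (4-5): L=4.9763, (cx,cy)=(0.2608,0.9654)
solve A·x = −loads:
  F[0-1] = -141.8771 N (compression)
  F[0-2] = +197.8239 N (tension)
  F[1-2] = -298.0784 N (compression)
  F[1-3] = -134.0862 N (compression)
  F[2-3] = +300.9769 N (tension)
  F[2-4] = +57.7935 N (tension)
  F[3-4] = -301.3218 N (compression)
  F[3-5] = -0.0000 N (tension)
  F[4-5] = +0.0000 N (tension)
  Rx@0 = -167.8400 N
  Ry@0 = +138.6726 N
  Ry@4 = +295.7274 N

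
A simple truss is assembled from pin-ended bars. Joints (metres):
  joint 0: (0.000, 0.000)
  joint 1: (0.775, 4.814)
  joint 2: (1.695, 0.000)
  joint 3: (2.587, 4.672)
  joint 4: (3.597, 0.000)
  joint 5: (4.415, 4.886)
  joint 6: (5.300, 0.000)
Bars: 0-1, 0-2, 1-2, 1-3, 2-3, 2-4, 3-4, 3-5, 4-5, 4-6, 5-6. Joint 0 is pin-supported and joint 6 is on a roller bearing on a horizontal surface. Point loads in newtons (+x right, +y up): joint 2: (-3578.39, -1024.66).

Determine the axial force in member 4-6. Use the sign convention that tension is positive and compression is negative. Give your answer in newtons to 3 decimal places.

59.356

N=7 nodes, M=11 members, R=3 reactions → 2N=14, M+R=14
member 0 (0-1): L=4.8760, (cx,cy)=(0.1589,0.9873)
member 1 (0-2): L=1.6950, (cx,cy)=(1.0000,0.0000)
member 2 (1-2): L=4.9011, (cx,cy)=(0.1877,-0.9822)
member 3 (1-3): L=1.8176, (cx,cy)=(0.9969,-0.0781)
member 4 (2-3): L=4.7564, (cx,cy)=(0.1875,0.9823)
member 5 (2-4): L=1.9020, (cx,cy)=(1.0000,0.0000)
member 6 (3-4): L=4.7799, (cx,cy)=(0.2113,-0.9774)
member 7 (3-5): L=1.8405, (cx,cy)=(0.9932,0.1163)
member 8 (4-5): L=4.9540, (cx,cy)=(0.1651,0.9863)
member 9 (4-6): L=1.7030, (cx,cy)=(1.0000,0.0000)
member 10 (5-6): L=4.9655, (cx,cy)=(0.1782,-0.9840)
solve A·x = −loads:
  F[0-1] = -705.9361 N (compression)
  F[0-2] = -3466.1869 N (compression)
  F[1-2] = +729.4523 N (tension)
  F[1-3] = -249.8939 N (compression)
  F[2-3] = +313.7410 N (tension)
  F[2-4] = +190.2920 N (tension)
  F[3-4] = -349.2214 N (compression)
  F[3-5] = -117.2970 N (compression)
  F[4-5] = +346.0869 N (tension)
  F[4-6] = +59.3558 N (tension)
  F[5-6] = -333.0300 N (compression)
  Rx@0 = +3578.3900 N
  Ry@0 = +696.9621 N
  Ry@6 = +327.6979 N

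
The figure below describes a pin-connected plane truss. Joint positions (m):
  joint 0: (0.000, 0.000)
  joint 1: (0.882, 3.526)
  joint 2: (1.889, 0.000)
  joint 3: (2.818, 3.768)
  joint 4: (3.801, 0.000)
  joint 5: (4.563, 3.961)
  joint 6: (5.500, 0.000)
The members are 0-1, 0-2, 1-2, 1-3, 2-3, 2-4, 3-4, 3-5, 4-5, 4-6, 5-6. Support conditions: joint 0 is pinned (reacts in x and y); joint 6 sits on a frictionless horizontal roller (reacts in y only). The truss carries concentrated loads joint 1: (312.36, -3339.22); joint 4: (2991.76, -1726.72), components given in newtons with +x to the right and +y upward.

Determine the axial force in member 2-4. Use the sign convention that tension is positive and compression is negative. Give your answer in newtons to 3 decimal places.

N=7 nodes, M=11 members, R=3 reactions → 2N=14, M+R=14
member 0 (0-1): L=3.6346, (cx,cy)=(0.2427,0.9701)
member 1 (0-2): L=1.8890, (cx,cy)=(1.0000,0.0000)
member 2 (1-2): L=3.6670, (cx,cy)=(0.2746,-0.9616)
member 3 (1-3): L=1.9511, (cx,cy)=(0.9923,0.1240)
member 4 (2-3): L=3.8808, (cx,cy)=(0.2394,0.9709)
member 5 (2-4): L=1.9120, (cx,cy)=(1.0000,0.0000)
member 6 (3-4): L=3.8941, (cx,cy)=(0.2524,-0.9676)
member 7 (3-5): L=1.7556, (cx,cy)=(0.9939,0.1099)
member 8 (4-5): L=4.0336, (cx,cy)=(0.1889,0.9820)
member 9 (4-6): L=1.6990, (cx,cy)=(1.0000,0.0000)
member 10 (5-6): L=4.0703, (cx,cy)=(0.2302,-0.9731)
solve A·x = −loads:
  F[0-1] = -3233.5287 N (compression)
  F[0-2] = +4088.7845 N (tension)
  F[1-2] = -340.8731 N (compression)
  F[1-3] = -1011.2251 N (compression)
  F[2-3] = +337.5832 N (tension)
  F[2-4] = +3914.3651 N (tension)
  F[3-4] = -305.7483 N (compression)
  F[3-5] = -850.5796 N (compression)
  F[4-5] = +2059.6525 N (tension)
  F[4-6] = +456.3318 N (tension)
  F[5-6] = -1982.3006 N (compression)
  Rx@0 = -3304.1200 N
  Ry@0 = +3136.8789 N
  Ry@6 = +1929.0611 N

3914.365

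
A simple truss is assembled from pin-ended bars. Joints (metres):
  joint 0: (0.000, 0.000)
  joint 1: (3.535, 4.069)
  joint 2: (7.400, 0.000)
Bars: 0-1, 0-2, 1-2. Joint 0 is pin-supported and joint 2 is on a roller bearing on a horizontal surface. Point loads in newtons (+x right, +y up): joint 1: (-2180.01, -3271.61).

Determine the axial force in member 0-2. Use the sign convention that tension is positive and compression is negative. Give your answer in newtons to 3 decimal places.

N=3 nodes, M=3 members, R=3 reactions → 2N=6, M+R=6
member 0 (0-1): L=5.3901, (cx,cy)=(0.6558,0.7549)
member 1 (0-2): L=7.4000, (cx,cy)=(1.0000,0.0000)
member 2 (1-2): L=5.6120, (cx,cy)=(0.6887,-0.7250)
solve A·x = −loads:
  F[0-1] = -3851.4303 N (compression)
  F[0-2] = +345.8895 N (tension)
  F[1-2] = -502.2369 N (compression)
  Rx@0 = +2180.0100 N
  Ry@0 = +2907.4640 N
  Ry@2 = +364.1460 N

345.890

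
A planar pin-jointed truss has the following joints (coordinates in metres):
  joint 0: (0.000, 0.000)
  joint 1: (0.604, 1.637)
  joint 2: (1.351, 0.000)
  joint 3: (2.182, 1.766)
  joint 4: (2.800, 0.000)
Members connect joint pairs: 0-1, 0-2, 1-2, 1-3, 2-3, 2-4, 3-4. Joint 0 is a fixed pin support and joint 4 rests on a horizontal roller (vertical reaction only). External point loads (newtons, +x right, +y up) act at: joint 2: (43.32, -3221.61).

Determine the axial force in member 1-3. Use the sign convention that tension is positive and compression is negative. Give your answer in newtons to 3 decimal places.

-1330.854

N=5 nodes, M=7 members, R=3 reactions → 2N=10, M+R=10
member 0 (0-1): L=1.7449, (cx,cy)=(0.3462,0.9382)
member 1 (0-2): L=1.3510, (cx,cy)=(1.0000,0.0000)
member 2 (1-2): L=1.7994, (cx,cy)=(0.4151,-0.9098)
member 3 (1-3): L=1.5833, (cx,cy)=(0.9967,0.0815)
member 4 (2-3): L=1.9517, (cx,cy)=(0.4258,0.9048)
member 5 (2-4): L=1.4490, (cx,cy)=(1.0000,0.0000)
member 6 (3-4): L=1.8710, (cx,cy)=(0.3303,-0.9439)
solve A·x = −loads:
  F[0-1] = -1777.0461 N (compression)
  F[0-2] = +658.4566 N (tension)
  F[1-2] = +1713.3694 N (tension)
  F[1-3] = -1330.8537 N (compression)
  F[2-3] = +1837.7602 N (tension)
  F[2-4] = +543.9614 N (tension)
  F[3-4] = -1646.8566 N (compression)
  Rx@0 = -43.3200 N
  Ry@0 = +1667.1832 N
  Ry@4 = +1554.4268 N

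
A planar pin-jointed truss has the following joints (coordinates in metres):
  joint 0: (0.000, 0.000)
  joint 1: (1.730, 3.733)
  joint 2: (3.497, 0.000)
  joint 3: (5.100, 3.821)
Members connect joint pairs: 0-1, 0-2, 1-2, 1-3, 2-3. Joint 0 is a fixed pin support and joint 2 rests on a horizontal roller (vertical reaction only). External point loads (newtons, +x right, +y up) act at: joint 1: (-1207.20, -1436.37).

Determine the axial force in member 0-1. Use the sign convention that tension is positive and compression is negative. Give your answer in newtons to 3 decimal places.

-2220.263

N=4 nodes, M=5 members, R=3 reactions → 2N=8, M+R=8
member 0 (0-1): L=4.1144, (cx,cy)=(0.4205,0.9073)
member 1 (0-2): L=3.4970, (cx,cy)=(1.0000,0.0000)
member 2 (1-2): L=4.1301, (cx,cy)=(0.4278,-0.9039)
member 3 (1-3): L=3.3711, (cx,cy)=(0.9997,0.0261)
member 4 (2-3): L=4.1436, (cx,cy)=(0.3869,0.9221)
solve A·x = −loads:
  F[0-1] = -2220.2633 N (compression)
  F[0-2] = -273.6333 N (compression)
  F[1-2] = +639.5745 N (tension)
  F[1-3] = +0.0000 N (tension)
  F[2-3] = +0.0000 N (tension)
  Rx@0 = +1207.2000 N
  Ry@0 = +2014.4534 N
  Ry@2 = -578.0834 N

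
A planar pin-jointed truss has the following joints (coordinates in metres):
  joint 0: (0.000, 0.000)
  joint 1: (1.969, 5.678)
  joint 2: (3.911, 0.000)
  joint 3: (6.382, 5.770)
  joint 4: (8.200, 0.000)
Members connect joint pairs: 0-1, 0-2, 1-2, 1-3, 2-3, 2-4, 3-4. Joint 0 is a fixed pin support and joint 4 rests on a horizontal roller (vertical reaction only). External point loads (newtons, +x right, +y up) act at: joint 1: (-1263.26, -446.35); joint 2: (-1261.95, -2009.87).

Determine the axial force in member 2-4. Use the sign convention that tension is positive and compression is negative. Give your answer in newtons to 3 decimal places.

N=5 nodes, M=7 members, R=3 reactions → 2N=10, M+R=10
member 0 (0-1): L=6.0097, (cx,cy)=(0.3276,0.9448)
member 1 (0-2): L=3.9110, (cx,cy)=(1.0000,0.0000)
member 2 (1-2): L=6.0009, (cx,cy)=(0.3236,-0.9462)
member 3 (1-3): L=4.4140, (cx,cy)=(0.9998,0.0208)
member 4 (2-3): L=6.2768, (cx,cy)=(0.3937,0.9193)
member 5 (2-4): L=4.2890, (cx,cy)=(1.0000,0.0000)
member 6 (3-4): L=6.0496, (cx,cy)=(0.3005,-0.9538)
solve A·x = −loads:
  F[0-1] = -2397.4944 N (compression)
  F[0-2] = -1739.7038 N (compression)
  F[1-2] = +1919.0948 N (tension)
  F[1-3] = -143.3291 N (compression)
  F[2-3] = +211.0904 N (tension)
  F[2-4] = +60.1981 N (tension)
  F[3-4] = -200.3170 N (compression)
  Rx@0 = +2525.2100 N
  Ry@0 = +2265.1621 N
  Ry@4 = +191.0579 N

60.198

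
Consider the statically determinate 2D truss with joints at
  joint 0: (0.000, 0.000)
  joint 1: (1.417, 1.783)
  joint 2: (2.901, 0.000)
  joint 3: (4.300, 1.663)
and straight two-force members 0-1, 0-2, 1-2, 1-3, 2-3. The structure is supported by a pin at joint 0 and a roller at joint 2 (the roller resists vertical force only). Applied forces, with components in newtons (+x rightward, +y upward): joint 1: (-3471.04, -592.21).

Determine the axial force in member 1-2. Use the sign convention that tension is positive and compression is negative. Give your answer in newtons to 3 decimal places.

2399.253

N=4 nodes, M=5 members, R=3 reactions → 2N=8, M+R=8
member 0 (0-1): L=2.2775, (cx,cy)=(0.6222,0.7829)
member 1 (0-2): L=2.9010, (cx,cy)=(1.0000,0.0000)
member 2 (1-2): L=2.3198, (cx,cy)=(0.6397,-0.7686)
member 3 (1-3): L=2.8855, (cx,cy)=(0.9991,-0.0416)
member 4 (2-3): L=2.1732, (cx,cy)=(0.6438,0.7652)
solve A·x = −loads:
  F[0-1] = -3111.9777 N (compression)
  F[0-2] = -1534.8448 N (compression)
  F[1-2] = +2399.2527 N (tension)
  F[1-3] = -0.0000 N (tension)
  F[2-3] = +0.0000 N (tension)
  Rx@0 = +3471.0400 N
  Ry@0 = +2436.2992 N
  Ry@2 = -1844.0892 N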